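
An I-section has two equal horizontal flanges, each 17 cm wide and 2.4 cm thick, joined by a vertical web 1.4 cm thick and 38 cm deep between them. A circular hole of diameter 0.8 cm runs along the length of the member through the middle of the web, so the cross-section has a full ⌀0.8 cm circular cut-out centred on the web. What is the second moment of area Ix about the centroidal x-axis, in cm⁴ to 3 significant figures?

Decompose the section into non-overlapping parts with the origin at the bottom-left of its bounding rectangle.
Bottom flange: 17 × 2.4, A = 40.8 cm², y = 1.2 cm, Ī = 19.584 cm⁴.
Web: 1.4 × 38, A = 53.2 cm², y = 21.4 cm, Ī = 6401.7 cm⁴.
Top flange: 17 × 2.4, A = 40.8 cm², y = 41.6 cm, Ī = 19.584 cm⁴.
Hole (subtracted): ⌀0.8, A = 0.50265 cm², y = 21.4 cm, Ī = 0.020106 cm⁴.
By symmetry the centroid is at mid-height, ȳ = 21.4 cm.
Transfer each piece to the centroidal x-axis using Ī + A·d² with d = y − 21.4:
  bottom flange: d = -20.2 cm → contributes +16 668 cm⁴
  web: d = 0 cm → contributes +6401.7 cm⁴
  top flange: d = 20.2 cm → contributes +16 668 cm⁴
  hole: d = 0 cm → contributes −0.020106 cm⁴
Total I = 39 737 cm⁴.

Ix ≈ 3.97 × 10⁴ cm⁴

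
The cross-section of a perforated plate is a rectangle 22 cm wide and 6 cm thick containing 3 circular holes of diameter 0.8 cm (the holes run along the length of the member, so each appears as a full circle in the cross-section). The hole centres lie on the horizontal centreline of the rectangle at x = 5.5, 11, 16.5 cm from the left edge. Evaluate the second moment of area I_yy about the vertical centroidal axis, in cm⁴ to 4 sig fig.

Treat the section as a set of non-overlapping primitives; coordinates are from the bounding-box lower-left.
Plate: 22 × 6, A = 132 cm², x = 11 cm, Ī = 5 324 cm⁴.
Hole 1 (subtracted): ⌀0.8, A = 0.502655 cm², x = 5.5 cm, Ī = 0.0201062 cm⁴.
Hole 2 (subtracted): ⌀0.8, A = 0.502655 cm², x = 11 cm, Ī = 0.0201062 cm⁴.
Hole 3 (subtracted): ⌀0.8, A = 0.502655 cm², x = 16.5 cm, Ī = 0.0201062 cm⁴.
By symmetry the centroid is at mid-width, x̄ = 11 cm.
Transfer each piece to the vertical centroidal axis using Ī + A·d² with d = x − 11:
  plate: d = 0 cm → contributes +5 324 cm⁴
  hole 1: d = -5.5 cm → contributes −15.2254 cm⁴
  hole 2: d = 0 cm → contributes −0.0201062 cm⁴
  hole 3: d = 5.5 cm → contributes −15.2254 cm⁴
Total I = 5293.53 cm⁴.

I_yy ≈ 5294 cm⁴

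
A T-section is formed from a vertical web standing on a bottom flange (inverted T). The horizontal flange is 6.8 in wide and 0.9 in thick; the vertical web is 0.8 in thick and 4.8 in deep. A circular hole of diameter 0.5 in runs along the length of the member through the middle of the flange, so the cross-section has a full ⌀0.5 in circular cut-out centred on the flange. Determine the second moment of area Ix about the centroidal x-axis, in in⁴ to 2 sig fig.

Treat the section as a set of non-overlapping primitives; coordinates are from the bounding-box lower-left.
Flange: 6.8 × 0.9, A = 6.12 in², y = 0.45 in, Ī = 0.4131 in⁴.
Web: 0.8 × 4.8, A = 3.84 in², y = 3.3 in, Ī = 7.373 in⁴.
Hole (subtracted): ⌀0.5, A = 0.1963 in², y = 0.45 in, Ī = 0.003068 in⁴.
Centroid: ȳ = ΣA·y / ΣA = 1.571 in.
Transfer each piece to the centroidal x-axis using Ī + A·d² with d = y − 1.571:
  flange: d = -1.121 in → contributes +8.102 in⁴
  web: d = 1.729 in → contributes +18.85 in⁴
  hole: d = -1.121 in → contributes −0.2498 in⁴
Total I = 26.71 in⁴.

Ix ≈ 27 in⁴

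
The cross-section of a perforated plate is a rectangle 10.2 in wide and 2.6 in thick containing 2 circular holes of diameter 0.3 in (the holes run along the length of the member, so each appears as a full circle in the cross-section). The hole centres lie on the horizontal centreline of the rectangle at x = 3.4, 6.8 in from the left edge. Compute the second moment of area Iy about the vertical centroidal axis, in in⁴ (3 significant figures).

Treat the section as a set of non-overlapping primitives; coordinates are from the bounding-box lower-left.
Plate: 10.2 × 2.6, A = 26.52 in², x = 5.1 in, Ī = 229.93 in⁴.
Hole 1 (subtracted): ⌀0.3, A = 0.070686 in², x = 3.4 in, Ī = 0.00039761 in⁴.
Hole 2 (subtracted): ⌀0.3, A = 0.070686 in², x = 6.8 in, Ī = 0.00039761 in⁴.
By symmetry the centroid is at mid-width, x̄ = 5.1 in.
Transfer each piece to the vertical centroidal axis using Ī + A·d² with d = x − 5.1:
  plate: d = 0 in → contributes +229.93 in⁴
  hole 1: d = -1.7 in → contributes −0.20468 in⁴
  hole 2: d = 1.7 in → contributes −0.20468 in⁴
Total I = 229.52 in⁴.

Iy ≈ 230 in⁴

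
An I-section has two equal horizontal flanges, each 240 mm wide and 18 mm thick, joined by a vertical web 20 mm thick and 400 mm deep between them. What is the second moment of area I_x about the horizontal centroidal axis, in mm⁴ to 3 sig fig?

I_x ≈ 4.84 × 10⁸ mm⁴

Split into non-overlapping primitives; take the origin at the lower-left of the bounding box.
Bottom flange: 240 × 18, A = 4 320 mm², y = 9 mm, Ī = 116 640 mm⁴.
Web: 20 × 400, A = 8 000 mm², y = 218 mm, Ī = 106 666 667 mm⁴.
Top flange: 240 × 18, A = 4 320 mm², y = 427 mm, Ī = 116 640 mm⁴.
By symmetry the centroid is at mid-height, ȳ = 218 mm.
Transfer each piece to the horizontal centroidal axis using Ī + A·d² with d = y − 218:
  bottom flange: d = -209 mm → contributes +188 818 560 mm⁴
  web: d = 0 mm → contributes +106 666 667 mm⁴
  top flange: d = 209 mm → contributes +188 818 560 mm⁴
Total I = 484 303 787 mm⁴.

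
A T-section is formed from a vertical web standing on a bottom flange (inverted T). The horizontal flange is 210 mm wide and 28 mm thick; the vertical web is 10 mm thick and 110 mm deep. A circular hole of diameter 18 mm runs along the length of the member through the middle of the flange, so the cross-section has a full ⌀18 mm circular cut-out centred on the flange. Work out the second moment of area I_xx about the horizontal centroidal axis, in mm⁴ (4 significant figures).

I_xx ≈ 5.869 × 10⁶ mm⁴

Treat the section as a set of non-overlapping primitives; coordinates are from the bounding-box lower-left.
Flange: 210 × 28, A = 5 880 mm², y = 14 mm, Ī = 384 160 mm⁴.
Web: 10 × 110, A = 1 100 mm², y = 83 mm, Ī = 1 109 167 mm⁴.
Hole (subtracted): ⌀18, A = 254.469 mm², y = 14 mm, Ī = 5 153 mm⁴.
Centroid: ȳ = ΣA·y / ΣA = 25.2854 mm.
Transfer each piece to the horizontal centroidal axis using Ī + A·d² with d = y − 25.2854:
  flange: d = -11.2854 mm → contributes +1 133 032 mm⁴
  web: d = 57.7146 mm → contributes +4 773 245 mm⁴
  hole: d = -11.2854 mm → contributes −37 562 mm⁴
Total I = 5 868 715 mm⁴.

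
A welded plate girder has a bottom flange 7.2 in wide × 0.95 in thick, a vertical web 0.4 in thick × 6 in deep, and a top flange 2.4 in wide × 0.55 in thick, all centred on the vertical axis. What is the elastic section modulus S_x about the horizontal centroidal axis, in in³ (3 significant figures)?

Break the section into simple shapes (no overlaps), measuring from the bottom-left corner of the bounding box.
Bottom plate: 7.2 × 0.95, A = 6.84 in², y = 0.475 in, Ī = 0.51443 in⁴.
Web plate: 0.4 × 6, A = 2.4 in², y = 3.95 in, Ī = 7.2 in⁴.
Top plate: 2.4 × 0.55, A = 1.32 in², y = 7.225 in, Ī = 0.033275 in⁴.
Centroid: ȳ = ΣA·y / ΣA = 2.1085 in.
Transfer each piece to the horizontal centroidal axis using Ī + A·d² with d = y − 2.1085:
  bottom plate: d = -1.6335 in → contributes +18.766 in⁴
  web plate: d = 1.8415 in → contributes +15.338 in⁴
  top plate: d = 5.1165 in → contributes +34.589 in⁴
Total I = 68.693 in⁴.
Extreme fibre distance c = 5.3915 in; S = I/c = 12.741 in³.

S_x ≈ 12.7 in³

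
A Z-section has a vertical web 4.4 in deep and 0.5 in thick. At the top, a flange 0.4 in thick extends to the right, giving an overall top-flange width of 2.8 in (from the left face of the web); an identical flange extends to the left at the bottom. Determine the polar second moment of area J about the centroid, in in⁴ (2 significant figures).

Treat the section as a set of non-overlapping primitives; coordinates are from the bounding-box lower-left.
Web: 0.5 × 4.4, A = 2.2 in², y = 2.2 in, Ī = 3.549 in⁴.
Top flange (beyond web): 2.3 × 0.4, A = 0.92 in², y = 4.2 in, Ī = 0.01227 in⁴.
Bottom flange (beyond web): 2.3 × 0.4, A = 0.92 in², y = 0.2 in, Ī = 0.01227 in⁴.
Centroid: ȳ = ΣA·y / ΣA = 2.2 in.
Transfer each piece to the centroidal x-axis using Ī + A·d² with d = y − 2.2:
  web: d = 0 in → contributes +3.549 in⁴
  top flange (beyond web): d = 2 in → contributes +3.692 in⁴
  bottom flange (beyond web): d = -2 in → contributes +3.692 in⁴
Total I = 10.93 in⁴.
For the y-axis: x̄ = 2.55 in.
Repeating about the centroidal y-axis gives I_y = 4.463 in⁴.
Polar second moment: J = I_x + I_y = 15.4 in⁴.

J ≈ 15 in⁴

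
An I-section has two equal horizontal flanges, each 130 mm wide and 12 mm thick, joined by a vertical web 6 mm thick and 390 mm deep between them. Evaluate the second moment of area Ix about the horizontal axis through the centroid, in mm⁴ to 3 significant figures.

Break the section into simple shapes (no overlaps), measuring from the bottom-left corner of the bounding box.
Bottom flange: 130 × 12, A = 1 560 mm², y = 6 mm, Ī = 18 720 mm⁴.
Web: 6 × 390, A = 2 340 mm², y = 207 mm, Ī = 29 659 500 mm⁴.
Top flange: 130 × 12, A = 1 560 mm², y = 408 mm, Ī = 18 720 mm⁴.
By symmetry the centroid is at mid-height, ȳ = 207 mm.
Transfer each piece to the horizontal axis through the centroid using Ī + A·d² with d = y − 207:
  bottom flange: d = -201 mm → contributes +63 044 280 mm⁴
  web: d = 0 mm → contributes +29 659 500 mm⁴
  top flange: d = 201 mm → contributes +63 044 280 mm⁴
Total I = 155 748 060 mm⁴.

Ix ≈ 1.56 × 10⁸ mm⁴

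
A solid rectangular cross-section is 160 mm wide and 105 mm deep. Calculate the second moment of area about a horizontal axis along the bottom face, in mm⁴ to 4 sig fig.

I_base ≈ 6.174 × 10⁷ mm⁴

The section: 160 × 105, A = 16 800 mm², y = 52.5 mm, Ī = 15 435 000 mm⁴.
Transfer it to the base of the section using Ī + A·d² with d = y − 0:
  the section: d = 52.5 mm → contributes +61 740 000 mm⁴
Total I = 61 740 000 mm⁴.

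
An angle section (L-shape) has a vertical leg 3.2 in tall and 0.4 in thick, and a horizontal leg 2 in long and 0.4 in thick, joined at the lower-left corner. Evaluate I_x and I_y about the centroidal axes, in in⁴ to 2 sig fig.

I_x ≈ 1.9 in⁴, I_y ≈ 0.58 in⁴

Treat the section as a set of non-overlapping primitives; coordinates are from the bounding-box lower-left.
Vertical leg: 0.4 × 3.2, A = 1.28 in², y = 1.6 in, Ī = 1.092 in⁴.
Horizontal leg (remainder): 1.6 × 0.4, A = 0.64 in², y = 0.2 in, Ī = 0.008533 in⁴.
Centroid: ȳ = ΣA·y / ΣA = 1.133 in.
Transfer each piece to the centroidal x-axis using Ī + A·d² with d = y − 1.133:
  vertical leg: d = 0.4667 in → contributes +1.371 in⁴
  horizontal leg (remainder): d = -0.9333 in → contributes +0.566 in⁴
Total I = 1.937 in⁴.
For the y-axis: x̄ = 0.5333 in.
Repeating about the centroidal y-axis gives I_y = 0.5803 in⁴.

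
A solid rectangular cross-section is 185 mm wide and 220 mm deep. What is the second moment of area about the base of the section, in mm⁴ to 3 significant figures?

The section: 185 × 220, A = 40 700 mm², y = 110 mm, Ī = 164 156 667 mm⁴.
Transfer it to the base of the section using Ī + A·d² with d = y − 0:
  the section: d = 110 mm → contributes +656 626 667 mm⁴
Total I = 656 626 667 mm⁴.

I_base ≈ 6.57 × 10⁸ mm⁴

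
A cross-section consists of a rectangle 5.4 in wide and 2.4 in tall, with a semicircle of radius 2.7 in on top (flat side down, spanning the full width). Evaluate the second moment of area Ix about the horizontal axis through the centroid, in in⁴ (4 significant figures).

Ix ≈ 45.51 in⁴

Decompose the section into non-overlapping parts with the origin at the bottom-left of its bounding rectangle.
Rectangular body: 5.4 × 2.4, A = 12.96 in², y = 1.2 in, Ī = 6.2208 in⁴.
Semicircular cap: semicircle r = 2.7, A = 11.4511 in², y = 3.54592 in, Ī = 5.83293 in⁴.
Centroid: ȳ = ΣA·y / ΣA = 2.30046 in.
Transfer each piece to the horizontal axis through the centroid using Ī + A·d² with d = y − 2.30046:
  rectangular body: d = -1.10046 in → contributes +21.9154 in⁴
  semicircular cap: d = 1.24546 in → contributes +23.5956 in⁴
Total I = 45.5109 in⁴.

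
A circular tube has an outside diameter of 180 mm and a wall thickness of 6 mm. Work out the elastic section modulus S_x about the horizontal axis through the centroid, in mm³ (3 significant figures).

S_x ≈ 1.38 × 10⁵ mm³

Split into non-overlapping primitives; take the origin at the lower-left of the bounding box.
Outer circle: ⌀180, A = 25 447 mm², y = 90 mm, Ī = 51 529 974 mm⁴.
Bore (subtracted): ⌀168, A = 22 167 mm², y = 90 mm, Ī = 39 102 725 mm⁴.
By symmetry the centroid is at mid-height, ȳ = 90 mm.
All pieces are centred on the horizontal axis through the centroid, so I = ΣĪ (holes subtracted) = 12 427 248 mm⁴.
Extreme fibre distance c = 90 mm; S = I/c = 138 081 mm³.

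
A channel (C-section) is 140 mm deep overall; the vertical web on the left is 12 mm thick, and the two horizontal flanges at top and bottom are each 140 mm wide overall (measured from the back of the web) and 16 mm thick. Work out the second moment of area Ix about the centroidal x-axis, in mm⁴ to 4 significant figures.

Ix ≈ 1.858 × 10⁷ mm⁴

Split into non-overlapping primitives; take the origin at the lower-left of the bounding box.
Web: 12 × 140, A = 1 680 mm², y = 70 mm, Ī = 2 744 000 mm⁴.
Top flange (beyond web): 128 × 16, A = 2 048 mm², y = 132 mm, Ī = 43690.7 mm⁴.
Bottom flange (beyond web): 128 × 16, A = 2 048 mm², y = 8 mm, Ī = 43690.7 mm⁴.
By symmetry the centroid is at mid-height, ȳ = 70 mm.
Transfer each piece to the centroidal x-axis using Ī + A·d² with d = y − 70:
  web: d = 0 mm → contributes +2 744 000 mm⁴
  top flange (beyond web): d = 62 mm → contributes +7 916 203 mm⁴
  bottom flange (beyond web): d = -62 mm → contributes +7 916 203 mm⁴
Total I = 18 576 405 mm⁴.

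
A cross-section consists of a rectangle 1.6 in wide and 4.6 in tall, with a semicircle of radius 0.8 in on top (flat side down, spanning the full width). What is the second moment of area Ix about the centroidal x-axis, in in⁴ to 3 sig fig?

Split into non-overlapping primitives; take the origin at the lower-left of the bounding box.
Rectangular body: 1.6 × 4.6, A = 7.36 in², y = 2.3 in, Ī = 12.978 in⁴.
Semicircular cap: semicircle r = 0.8, A = 1.0053 in², y = 4.9395 in, Ī = 0.044956 in⁴.
Centroid: ȳ = ΣA·y / ΣA = 2.6172 in.
Transfer each piece to the centroidal x-axis using Ī + A·d² with d = y − 2.6172:
  rectangular body: d = -0.31721 in → contributes +13.719 in⁴
  semicircular cap: d = 2.3223 in → contributes +5.4668 in⁴
Total I = 19.185 in⁴.

Ix ≈ 19.2 in⁴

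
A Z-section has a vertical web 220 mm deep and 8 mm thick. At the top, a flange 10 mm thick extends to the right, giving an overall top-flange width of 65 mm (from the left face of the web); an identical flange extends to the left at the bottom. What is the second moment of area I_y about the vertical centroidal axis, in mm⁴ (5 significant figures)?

Split into non-overlapping primitives; take the origin at the lower-left of the bounding box.
Web: 8 × 220, A = 1 760 mm², x = 61 mm, Ī = 9386.667 mm⁴.
Top flange (beyond web): 57 × 10, A = 570 mm², x = 93.5 mm, Ī = 154327.5 mm⁴.
Bottom flange (beyond web): 57 × 10, A = 570 mm², x = 28.5 mm, Ī = 154327.5 mm⁴.
Centroid: x̄ = ΣA·x / ΣA = 61 mm.
Transfer each piece to the vertical centroidal axis using Ī + A·d² with d = x − 61:
  web: d = 0 mm → contributes +9386.667 mm⁴
  top flange (beyond web): d = 32.5 mm → contributes +756 390 mm⁴
  bottom flange (beyond web): d = -32.5 mm → contributes +756 390 mm⁴
Total I = 1 522 167 mm⁴.

I_y ≈ 1.5222 × 10⁶ mm⁴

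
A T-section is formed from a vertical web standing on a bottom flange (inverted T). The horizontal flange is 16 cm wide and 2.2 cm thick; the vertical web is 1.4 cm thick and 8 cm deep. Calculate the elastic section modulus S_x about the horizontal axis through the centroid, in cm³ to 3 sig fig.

Split into non-overlapping primitives; take the origin at the lower-left of the bounding box.
Flange: 16 × 2.2, A = 35.2 cm², y = 1.1 cm, Ī = 14.197 cm⁴.
Web: 1.4 × 8, A = 11.2 cm², y = 6.2 cm, Ī = 59.733 cm⁴.
Centroid: ȳ = ΣA·y / ΣA = 2.331 cm.
Transfer each piece to the horizontal axis through the centroid using Ī + A·d² with d = y − 2.331:
  flange: d = -1.231 cm → contributes +67.541 cm⁴
  web: d = 3.869 cm → contributes +227.38 cm⁴
Total I = 294.93 cm⁴.
Extreme fibre distance c = 7.869 cm; S = I/c = 37.48 cm³.

S_x ≈ 37.5 cm³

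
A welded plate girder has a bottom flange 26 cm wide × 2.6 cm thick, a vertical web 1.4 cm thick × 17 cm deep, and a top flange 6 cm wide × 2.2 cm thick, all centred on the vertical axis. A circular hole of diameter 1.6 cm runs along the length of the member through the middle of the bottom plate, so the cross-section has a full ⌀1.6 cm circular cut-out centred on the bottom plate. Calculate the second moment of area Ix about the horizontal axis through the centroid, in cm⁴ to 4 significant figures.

Treat the section as a set of non-overlapping primitives; coordinates are from the bounding-box lower-left.
Bottom plate: 26 × 2.6, A = 67.6 cm², y = 1.3 cm, Ī = 38.0813 cm⁴.
Web plate: 1.4 × 17, A = 23.8 cm², y = 11.1 cm, Ī = 573.183 cm⁴.
Top plate: 6 × 2.2, A = 13.2 cm², y = 20.7 cm, Ī = 5.324 cm⁴.
Hole (subtracted): ⌀1.6, A = 2.01062 cm², y = 1.3 cm, Ī = 0.321699 cm⁴.
Centroid: ȳ = ΣA·y / ΣA = 6.06969 cm.
Transfer each piece to the horizontal axis through the centroid using Ī + A·d² with d = y − 6.06969:
  bottom plate: d = -4.76969 cm → contributes +1575.98 cm⁴
  web plate: d = 5.03031 cm → contributes +1175.42 cm⁴
  top plate: d = 14.6303 cm → contributes +2830.73 cm⁴
  hole: d = -4.76969 cm → contributes −46.0633 cm⁴
Total I = 5536.06 cm⁴.

Ix ≈ 5536 cm⁴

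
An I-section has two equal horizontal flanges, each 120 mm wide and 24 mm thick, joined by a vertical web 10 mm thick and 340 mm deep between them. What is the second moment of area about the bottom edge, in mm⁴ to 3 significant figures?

I_base ≈ 5.69 × 10⁸ mm⁴

Split into non-overlapping primitives; take the origin at the lower-left of the bounding box.
Bottom flange: 120 × 24, A = 2 880 mm², y = 12 mm, Ī = 138 240 mm⁴.
Web: 10 × 340, A = 3 400 mm², y = 194 mm, Ī = 32 753 333 mm⁴.
Top flange: 120 × 24, A = 2 880 mm², y = 376 mm, Ī = 138 240 mm⁴.
Transfer each piece to the bottom edge using Ī + A·d² with d = y − 0:
  bottom flange: d = 12 mm → contributes +552 960 mm⁴
  web: d = 194 mm → contributes +160 715 733 mm⁴
  top flange: d = 376 mm → contributes +407 301 120 mm⁴
Total I = 568 569 813 mm⁴.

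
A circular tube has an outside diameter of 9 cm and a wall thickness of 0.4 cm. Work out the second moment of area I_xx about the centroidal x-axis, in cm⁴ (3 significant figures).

Treat the section as a set of non-overlapping primitives; coordinates are from the bounding-box lower-left.
Outer circle: ⌀9, A = 63.617 cm², y = 4.5 cm, Ī = 322.06 cm⁴.
Bore (subtracted): ⌀8.2, A = 52.81 cm², y = 4.5 cm, Ī = 221.93 cm⁴.
By symmetry the centroid is at mid-height, ȳ = 4.5 cm.
All pieces are centred on the centroidal x-axis, so I = ΣĪ (holes subtracted) = 100.13 cm⁴.

I_xx ≈ 100 cm⁴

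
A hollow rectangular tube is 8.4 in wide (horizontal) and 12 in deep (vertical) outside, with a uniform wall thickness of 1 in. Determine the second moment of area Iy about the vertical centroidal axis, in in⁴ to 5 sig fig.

Treat the section as a set of non-overlapping primitives; coordinates are from the bounding-box lower-left.
Outer rectangle: 8.4 × 12, A = 100.8 in², x = 4.2 in, Ī = 592.704 in⁴.
Inner void (subtracted): 6.4 × 10, A = 64 in², x = 4.2 in, Ī = 218.4533 in⁴.
By symmetry the centroid is at mid-width, x̄ = 4.2 in.
All pieces are centred on the vertical centroidal axis, so I = ΣĪ (holes subtracted) = 374.2507 in⁴.

Iy ≈ 374.25 in⁴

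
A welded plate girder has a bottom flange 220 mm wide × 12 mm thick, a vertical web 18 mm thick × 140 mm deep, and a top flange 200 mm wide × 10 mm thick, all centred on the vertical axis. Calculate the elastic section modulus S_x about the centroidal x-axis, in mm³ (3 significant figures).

Split into non-overlapping primitives; take the origin at the lower-left of the bounding box.
Bottom plate: 220 × 12, A = 2 640 mm², y = 6 mm, Ī = 31 680 mm⁴.
Web plate: 18 × 140, A = 2 520 mm², y = 82 mm, Ī = 4 116 000 mm⁴.
Top plate: 200 × 10, A = 2 000 mm², y = 157 mm, Ī = 16 667 mm⁴.
Centroid: ȳ = ΣA·y / ΣA = 74.927 mm.
Transfer each piece to the centroidal x-axis using Ī + A·d² with d = y − 74.927:
  bottom plate: d = -68.927 mm → contributes +12 574 275 mm⁴
  web plate: d = 7.0726 mm → contributes +4 242 056 mm⁴
  top plate: d = 82.073 mm → contributes +13 488 498 mm⁴
Total I = 30 304 829 mm⁴.
Extreme fibre distance c = 87.073 mm; S = I/c = 348 041 mm³.

S_x ≈ 3.48 × 10⁵ mm³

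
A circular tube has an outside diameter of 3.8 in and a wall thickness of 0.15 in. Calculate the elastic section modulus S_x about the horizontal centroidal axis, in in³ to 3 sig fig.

Decompose the section into non-overlapping parts with the origin at the bottom-left of its bounding rectangle.
Outer circle: ⌀3.8, A = 11.341 in², y = 1.9 in, Ī = 10.235 in⁴.
Bore (subtracted): ⌀3.5, A = 9.6211 in², y = 1.9 in, Ī = 7.3662 in⁴.
By symmetry the centroid is at mid-height, ȳ = 1.9 in.
All pieces are centred on the horizontal centroidal axis, so I = ΣĪ (holes subtracted) = 2.8692 in⁴.
Extreme fibre distance c = 1.9 in; S = I/c = 1.5101 in³.

S_x ≈ 1.51 in³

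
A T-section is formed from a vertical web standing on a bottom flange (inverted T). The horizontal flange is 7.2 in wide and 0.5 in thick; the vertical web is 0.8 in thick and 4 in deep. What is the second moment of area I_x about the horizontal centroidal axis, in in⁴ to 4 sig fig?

I_x ≈ 12.92 in⁴

Split into non-overlapping primitives; take the origin at the lower-left of the bounding box.
Flange: 7.2 × 0.5, A = 3.6 in², y = 0.25 in, Ī = 0.075 in⁴.
Web: 0.8 × 4, A = 3.2 in², y = 2.5 in, Ī = 4.26667 in⁴.
Centroid: ȳ = ΣA·y / ΣA = 1.30882 in.
Transfer each piece to the horizontal centroidal axis using Ī + A·d² with d = y − 1.30882:
  flange: d = -1.05882 in → contributes +4.11099 in⁴
  web: d = 1.19118 in → contributes +8.80715 in⁴
Total I = 12.9181 in⁴.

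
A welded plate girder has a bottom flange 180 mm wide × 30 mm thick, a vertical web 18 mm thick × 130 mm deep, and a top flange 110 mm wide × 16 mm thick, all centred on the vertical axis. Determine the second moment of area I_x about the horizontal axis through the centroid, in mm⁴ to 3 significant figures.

Break the section into simple shapes (no overlaps), measuring from the bottom-left corner of the bounding box.
Bottom plate: 180 × 30, A = 5 400 mm², y = 15 mm, Ī = 405 000 mm⁴.
Web plate: 18 × 130, A = 2 340 mm², y = 95 mm, Ī = 3 295 500 mm⁴.
Top plate: 110 × 16, A = 1 760 mm², y = 168 mm, Ī = 37 547 mm⁴.
Centroid: ȳ = ΣA·y / ΣA = 63.051 mm.
Transfer each piece to the horizontal axis through the centroid using Ī + A·d² with d = y − 63.051:
  bottom plate: d = -48.051 mm → contributes +12 872 807 mm⁴
  web plate: d = 31.949 mm → contributes +5 684 099 mm⁴
  top plate: d = 104.95 mm → contributes +19 422 877 mm⁴
Total I = 37 979 782 mm⁴.

I_x ≈ 3.80 × 10⁷ mm⁴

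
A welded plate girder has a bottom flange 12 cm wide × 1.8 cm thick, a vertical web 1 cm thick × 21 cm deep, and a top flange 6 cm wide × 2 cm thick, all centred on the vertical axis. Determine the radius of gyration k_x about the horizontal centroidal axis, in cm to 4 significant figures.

Split into non-overlapping primitives; take the origin at the lower-left of the bounding box.
Bottom plate: 12 × 1.8, A = 21.6 cm², y = 0.9 cm, Ī = 5.832 cm⁴.
Web plate: 1 × 21, A = 21 cm², y = 12.3 cm, Ī = 771.75 cm⁴.
Top plate: 6 × 2, A = 12 cm², y = 23.8 cm, Ī = 4 cm⁴.
Centroid: ȳ = ΣA·y / ΣA = 10.3176 cm.
Transfer each piece to the horizontal centroidal axis using Ī + A·d² with d = y − 10.3176:
  bottom plate: d = -9.41758 cm → contributes +1921.55 cm⁴
  web plate: d = 1.98242 cm → contributes +854.28 cm⁴
  top plate: d = 13.4824 cm → contributes +2185.31 cm⁴
Total I = 4961.14 cm⁴.
Radius of gyration: k = √(I/A) = √(4961.14 / 54.6) = 9.53223 cm.

k_x ≈ 9.532 cm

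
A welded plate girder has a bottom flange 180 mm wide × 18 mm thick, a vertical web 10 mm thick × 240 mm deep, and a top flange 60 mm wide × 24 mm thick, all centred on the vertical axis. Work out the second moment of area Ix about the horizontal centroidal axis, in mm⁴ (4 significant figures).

Break the section into simple shapes (no overlaps), measuring from the bottom-left corner of the bounding box.
Bottom plate: 180 × 18, A = 3 240 mm², y = 9 mm, Ī = 87 480 mm⁴.
Web plate: 10 × 240, A = 2 400 mm², y = 138 mm, Ī = 11 520 000 mm⁴.
Top plate: 60 × 24, A = 1 440 mm², y = 270 mm, Ī = 69 120 mm⁴.
Centroid: ȳ = ΣA·y / ΣA = 105.814 mm.
Transfer each piece to the horizontal centroidal axis using Ī + A·d² with d = y − 105.814:
  bottom plate: d = -96.8136 mm → contributes +30 455 563 mm⁴
  web plate: d = 32.1864 mm → contributes +14 006 321 mm⁴
  top plate: d = 164.186 mm → contributes +38 887 470 mm⁴
Total I = 83 349 354 mm⁴.

Ix ≈ 8.335 × 10⁷ mm⁴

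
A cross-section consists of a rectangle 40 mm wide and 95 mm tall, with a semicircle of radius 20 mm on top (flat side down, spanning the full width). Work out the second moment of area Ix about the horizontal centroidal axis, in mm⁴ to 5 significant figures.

Decompose the section into non-overlapping parts with the origin at the bottom-left of its bounding rectangle.
Rectangular body: 40 × 95, A = 3 800 mm², y = 47.5 mm, Ī = 2 857 917 mm⁴.
Semicircular cap: semicircle r = 20, A = 628.3185 mm², y = 103.4883 mm, Ī = 17561.11 mm⁴.
Centroid: ȳ = ΣA·y / ΣA = 55.44398 mm.
Transfer each piece to the horizontal centroidal axis using Ī + A·d² with d = y − 55.44398:
  rectangular body: d = -7.943978 mm → contributes +3 097 722 mm⁴
  semicircular cap: d = 48.04429 mm → contributes +1 467 880 mm⁴
Total I = 4 565 602 mm⁴.

Ix ≈ 4.5656 × 10⁶ mm⁴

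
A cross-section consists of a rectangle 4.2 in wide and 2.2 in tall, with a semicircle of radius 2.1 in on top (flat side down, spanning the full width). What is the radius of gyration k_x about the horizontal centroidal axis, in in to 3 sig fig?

Treat the section as a set of non-overlapping primitives; coordinates are from the bounding-box lower-left.
Rectangular body: 4.2 × 2.2, A = 9.24 in², y = 1.1 in, Ī = 3.7268 in⁴.
Semicircular cap: semicircle r = 2.1, A = 6.9272 in², y = 3.0913 in, Ī = 2.1346 in⁴.
Centroid: ȳ = ΣA·y / ΣA = 1.9532 in.
Transfer each piece to the horizontal centroidal axis using Ī + A·d² with d = y − 1.9532:
  rectangular body: d = -0.8532 in → contributes +10.453 in⁴
  semicircular cap: d = 1.1381 in → contributes +11.107 in⁴
Total I = 21.56 in⁴.
Radius of gyration: k = √(I/A) = √(21.56 / 16.167) = 1.1548 in.

k_x ≈ 1.15 in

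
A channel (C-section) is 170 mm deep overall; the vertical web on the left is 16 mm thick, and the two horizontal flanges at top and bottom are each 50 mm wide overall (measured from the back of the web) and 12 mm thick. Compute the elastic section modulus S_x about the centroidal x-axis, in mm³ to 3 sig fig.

Split into non-overlapping primitives; take the origin at the lower-left of the bounding box.
Web: 16 × 170, A = 2 720 mm², y = 85 mm, Ī = 6 550 667 mm⁴.
Top flange (beyond web): 34 × 12, A = 408 mm², y = 164 mm, Ī = 4 896 mm⁴.
Bottom flange (beyond web): 34 × 12, A = 408 mm², y = 6 mm, Ī = 4 896 mm⁴.
By symmetry the centroid is at mid-height, ȳ = 85 mm.
Transfer each piece to the centroidal x-axis using Ī + A·d² with d = y − 85:
  web: d = 0 mm → contributes +6 550 667 mm⁴
  top flange (beyond web): d = 79 mm → contributes +2 551 224 mm⁴
  bottom flange (beyond web): d = -79 mm → contributes +2 551 224 mm⁴
Total I = 11 653 115 mm⁴.
Extreme fibre distance c = 85 mm; S = I/c = 137 095 mm³.

S_x ≈ 1.37 × 10⁵ mm³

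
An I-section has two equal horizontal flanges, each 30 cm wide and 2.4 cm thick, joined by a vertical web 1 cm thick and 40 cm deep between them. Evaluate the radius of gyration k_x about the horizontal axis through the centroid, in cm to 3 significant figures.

Split into non-overlapping primitives; take the origin at the lower-left of the bounding box.
Bottom flange: 30 × 2.4, A = 72 cm², y = 1.2 cm, Ī = 34.56 cm⁴.
Web: 1 × 40, A = 40 cm², y = 22.4 cm, Ī = 5333.3 cm⁴.
Top flange: 30 × 2.4, A = 72 cm², y = 43.6 cm, Ī = 34.56 cm⁴.
By symmetry the centroid is at mid-height, ȳ = 22.4 cm.
Transfer each piece to the horizontal axis through the centroid using Ī + A·d² with d = y − 22.4:
  bottom flange: d = -21.2 cm → contributes +32 394 cm⁴
  web: d = 0 cm → contributes +5333.3 cm⁴
  top flange: d = 21.2 cm → contributes +32 394 cm⁴
Total I = 70 122 cm⁴.
Radius of gyration: k = √(I/A) = √(70 122 / 184) = 19.522 cm.

k_x ≈ 19.5 cm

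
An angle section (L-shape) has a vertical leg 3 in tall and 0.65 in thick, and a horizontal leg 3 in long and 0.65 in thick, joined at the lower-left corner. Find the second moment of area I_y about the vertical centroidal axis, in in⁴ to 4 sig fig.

I_y ≈ 2.699 in⁴

Split into non-overlapping primitives; take the origin at the lower-left of the bounding box.
Vertical leg: 0.65 × 3, A = 1.95 in², x = 0.325 in, Ī = 0.0686563 in⁴.
Horizontal leg (remainder): 2.35 × 0.65, A = 1.5275 in², x = 1.825 in, Ī = 0.702968 in⁴.
Centroid: x̄ = ΣA·x / ΣA = 0.983879 in.
Transfer each piece to the vertical centroidal axis using Ī + A·d² with d = x − 0.983879:
  vertical leg: d = -0.658879 in → contributes +0.915192 in⁴
  horizontal leg (remainder): d = 0.841121 in → contributes +1.78365 in⁴
Total I = 2.69884 in⁴.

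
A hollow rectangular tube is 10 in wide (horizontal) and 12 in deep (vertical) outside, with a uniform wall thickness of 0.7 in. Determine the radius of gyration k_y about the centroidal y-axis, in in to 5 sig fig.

Split into non-overlapping primitives; take the origin at the lower-left of the bounding box.
Outer rectangle: 10 × 12, A = 120 in², x = 5 in, Ī = 1 000 in⁴.
Inner void (subtracted): 8.6 × 10.6, A = 91.16 in², x = 5 in, Ī = 561.8495 in⁴.
By symmetry the centroid is at mid-width, x̄ = 5 in.
All pieces are centred on the centroidal y-axis, so I = ΣĪ (holes subtracted) = 438.1505 in⁴.
Radius of gyration: k = √(I/A) = √(438.1505 / 28.84) = 3.897751 in.

k_y ≈ 3.8978 in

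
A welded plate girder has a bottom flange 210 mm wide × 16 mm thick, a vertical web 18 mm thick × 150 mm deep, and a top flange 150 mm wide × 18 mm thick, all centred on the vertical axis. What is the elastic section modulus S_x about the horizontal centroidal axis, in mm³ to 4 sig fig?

Treat the section as a set of non-overlapping primitives; coordinates are from the bounding-box lower-left.
Bottom plate: 210 × 16, A = 3 360 mm², y = 8 mm, Ī = 71 680 mm⁴.
Web plate: 18 × 150, A = 2 700 mm², y = 91 mm, Ī = 5 062 500 mm⁴.
Top plate: 150 × 18, A = 2 700 mm², y = 175 mm, Ī = 72 900 mm⁴.
Centroid: ȳ = ΣA·y / ΣA = 85.0548 mm.
Transfer each piece to the horizontal centroidal axis using Ī + A·d² with d = y − 85.0548:
  bottom plate: d = -77.0548 mm → contributes +20 021 483 mm⁴
  web plate: d = 5.94521 mm → contributes +5 157 933 mm⁴
  top plate: d = 89.9452 mm → contributes +21 916 278 mm⁴
Total I = 47 095 694 mm⁴.
Extreme fibre distance c = 98.9452 mm; S = I/c = 475 978 mm³.

S_x ≈ 4.760 × 10⁵ mm³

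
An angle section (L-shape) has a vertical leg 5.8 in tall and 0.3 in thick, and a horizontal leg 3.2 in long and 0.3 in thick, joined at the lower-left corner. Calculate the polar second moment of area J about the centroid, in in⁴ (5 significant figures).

Treat the section as a set of non-overlapping primitives; coordinates are from the bounding-box lower-left.
Vertical leg: 0.3 × 5.8, A = 1.74 in², y = 2.9 in, Ī = 4.8778 in⁴.
Horizontal leg (remainder): 2.9 × 0.3, A = 0.87 in², y = 0.15 in, Ī = 0.006525 in⁴.
Centroid: ȳ = ΣA·y / ΣA = 1.983333 in.
Transfer each piece to the centroidal x-axis using Ī + A·d² with d = y − 1.983333:
  vertical leg: d = 0.9166667 in → contributes +6.339883 in⁴
  horizontal leg (remainder): d = -1.833333 in → contributes +2.930692 in⁴
Total I = 9.270575 in⁴.
For the y-axis: x̄ = 0.6833333 in.
Repeating about the centroidal y-axis gives I_y = 2.107575 in⁴.
Polar second moment: J = I_x + I_y = 11.37815 in⁴.

J ≈ 11.378 in⁴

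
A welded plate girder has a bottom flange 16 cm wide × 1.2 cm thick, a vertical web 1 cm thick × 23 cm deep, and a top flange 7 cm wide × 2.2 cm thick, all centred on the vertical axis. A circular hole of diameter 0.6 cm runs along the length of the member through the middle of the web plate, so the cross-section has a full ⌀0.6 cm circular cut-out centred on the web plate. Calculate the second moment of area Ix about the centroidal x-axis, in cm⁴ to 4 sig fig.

Split into non-overlapping primitives; take the origin at the lower-left of the bounding box.
Bottom plate: 16 × 1.2, A = 19.2 cm², y = 0.6 cm, Ī = 2.304 cm⁴.
Web plate: 1 × 23, A = 23 cm², y = 12.7 cm, Ī = 1013.92 cm⁴.
Top plate: 7 × 2.2, A = 15.4 cm², y = 25.3 cm, Ī = 6.21133 cm⁴.
Hole (subtracted): ⌀0.6, A = 0.282743 cm², y = 12.7 cm, Ī = 0.00636173 cm⁴.
Centroid: ȳ = ΣA·y / ΣA = 12.0321 cm.
Transfer each piece to the centroidal x-axis using Ī + A·d² with d = y − 12.0321:
  bottom plate: d = -11.4321 cm → contributes +2511.62 cm⁴
  web plate: d = 0.667862 cm → contributes +1024.18 cm⁴
  top plate: d = 13.2679 cm → contributes +2717.17 cm⁴
  hole: d = 0.667862 cm → contributes −0.132476 cm⁴
Total I = 6252.84 cm⁴.

Ix ≈ 6253 cm⁴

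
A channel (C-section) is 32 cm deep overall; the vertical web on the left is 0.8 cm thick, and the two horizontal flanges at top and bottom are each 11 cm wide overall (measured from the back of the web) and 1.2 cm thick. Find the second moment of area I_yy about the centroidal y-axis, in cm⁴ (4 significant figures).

I_yy ≈ 592.1 cm⁴

Decompose the section into non-overlapping parts with the origin at the bottom-left of its bounding rectangle.
Web: 0.8 × 32, A = 25.6 cm², x = 0.4 cm, Ī = 1.36533 cm⁴.
Top flange (beyond web): 10.2 × 1.2, A = 12.24 cm², x = 5.9 cm, Ī = 106.121 cm⁴.
Bottom flange (beyond web): 10.2 × 1.2, A = 12.24 cm², x = 5.9 cm, Ī = 106.121 cm⁴.
Centroid: x̄ = ΣA·x / ΣA = 3.0885 cm.
Transfer each piece to the centroidal y-axis using Ī + A·d² with d = x − 3.0885:
  web: d = -2.6885 cm → contributes +186.403 cm⁴
  top flange (beyond web): d = 2.8115 cm → contributes +202.872 cm⁴
  bottom flange (beyond web): d = 2.8115 cm → contributes +202.872 cm⁴
Total I = 592.148 cm⁴.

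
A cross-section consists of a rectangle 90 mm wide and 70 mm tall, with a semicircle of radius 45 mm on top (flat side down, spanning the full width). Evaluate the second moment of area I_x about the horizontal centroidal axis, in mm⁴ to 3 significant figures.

Decompose the section into non-overlapping parts with the origin at the bottom-left of its bounding rectangle.
Rectangular body: 90 × 70, A = 6 300 mm², y = 35 mm, Ī = 2 572 500 mm⁴.
Semicircular cap: semicircle r = 45, A = 3180.9 mm², y = 89.099 mm, Ī = 450 072 mm⁴.
Centroid: ȳ = ΣA·y / ΣA = 53.15 mm.
Transfer each piece to the horizontal centroidal axis using Ī + A·d² with d = y − 53.15:
  rectangular body: d = -18.15 mm → contributes +4 647 923 mm⁴
  semicircular cap: d = 35.948 mm → contributes +4 560 644 mm⁴
Total I = 9 208 567 mm⁴.

I_x ≈ 9.21 × 10⁶ mm⁴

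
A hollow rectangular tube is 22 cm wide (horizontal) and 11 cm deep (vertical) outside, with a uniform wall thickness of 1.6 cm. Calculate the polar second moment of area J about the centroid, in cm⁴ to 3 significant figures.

Split into non-overlapping primitives; take the origin at the lower-left of the bounding box.
Outer rectangle: 22 × 11, A = 242 cm², y = 5.5 cm, Ī = 2440.2 cm⁴.
Inner void (subtracted): 18.8 × 7.8, A = 146.64 cm², y = 5.5 cm, Ī = 743.46 cm⁴.
By symmetry the centroid is at mid-height, ȳ = 5.5 cm.
All pieces are centred on the centroidal x-axis, so I = ΣĪ (holes subtracted) = 1696.7 cm⁴.
Repeating about the centroidal y-axis gives I_y = 5441.6 cm⁴.
Polar second moment: J = I_x + I_y = 7138.3 cm⁴.

J ≈ 7140 cm⁴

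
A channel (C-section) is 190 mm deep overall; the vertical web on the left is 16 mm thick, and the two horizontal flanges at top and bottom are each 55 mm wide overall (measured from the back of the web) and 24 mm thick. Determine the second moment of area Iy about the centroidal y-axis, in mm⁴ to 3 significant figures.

Iy ≈ 1.18 × 10⁶ mm⁴

Treat the section as a set of non-overlapping primitives; coordinates are from the bounding-box lower-left.
Web: 16 × 190, A = 3 040 mm², x = 8 mm, Ī = 64 853 mm⁴.
Top flange (beyond web): 39 × 24, A = 936 mm², x = 35.5 mm, Ī = 118 638 mm⁴.
Bottom flange (beyond web): 39 × 24, A = 936 mm², x = 35.5 mm, Ī = 118 638 mm⁴.
Centroid: x̄ = ΣA·x / ΣA = 18.48 mm.
Transfer each piece to the centroidal y-axis using Ī + A·d² with d = x − 18.48:
  web: d = -10.48 mm → contributes +398 767 mm⁴
  top flange (beyond web): d = 17.02 mm → contributes +389 764 mm⁴
  bottom flange (beyond web): d = 17.02 mm → contributes +389 764 mm⁴
Total I = 1 178 295 mm⁴.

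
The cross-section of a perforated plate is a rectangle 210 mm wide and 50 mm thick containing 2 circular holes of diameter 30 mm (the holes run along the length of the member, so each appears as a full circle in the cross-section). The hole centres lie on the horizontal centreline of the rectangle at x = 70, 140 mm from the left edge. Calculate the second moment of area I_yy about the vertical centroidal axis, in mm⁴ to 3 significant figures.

Split into non-overlapping primitives; take the origin at the lower-left of the bounding box.
Plate: 210 × 50, A = 10 500 mm², x = 105 mm, Ī = 38 587 500 mm⁴.
Hole 1 (subtracted): ⌀30, A = 706.86 mm², x = 70 mm, Ī = 39 761 mm⁴.
Hole 2 (subtracted): ⌀30, A = 706.86 mm², x = 140 mm, Ī = 39 761 mm⁴.
By symmetry the centroid is at mid-width, x̄ = 105 mm.
Transfer each piece to the vertical centroidal axis using Ī + A·d² with d = x − 105:
  plate: d = 0 mm → contributes +38 587 500 mm⁴
  hole 1: d = -35 mm → contributes −905 662 mm⁴
  hole 2: d = 35 mm → contributes −905 662 mm⁴
Total I = 36 776 175 mm⁴.

I_yy ≈ 3.68 × 10⁷ mm⁴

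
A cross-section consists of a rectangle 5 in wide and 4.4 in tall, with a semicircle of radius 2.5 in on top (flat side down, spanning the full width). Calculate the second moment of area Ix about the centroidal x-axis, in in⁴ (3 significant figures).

Split into non-overlapping primitives; take the origin at the lower-left of the bounding box.
Rectangular body: 5 × 4.4, A = 22 in², y = 2.2 in, Ī = 35.493 in⁴.
Semicircular cap: semicircle r = 2.5, A = 9.8175 in², y = 5.461 in, Ī = 4.2874 in⁴.
Centroid: ȳ = ΣA·y / ΣA = 3.2062 in.
Transfer each piece to the centroidal x-axis using Ī + A·d² with d = y − 3.2062:
  rectangular body: d = -1.0062 in → contributes +57.767 in⁴
  semicircular cap: d = 2.2548 in → contributes +54.202 in⁴
Total I = 111.97 in⁴.

Ix ≈ 112 in⁴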